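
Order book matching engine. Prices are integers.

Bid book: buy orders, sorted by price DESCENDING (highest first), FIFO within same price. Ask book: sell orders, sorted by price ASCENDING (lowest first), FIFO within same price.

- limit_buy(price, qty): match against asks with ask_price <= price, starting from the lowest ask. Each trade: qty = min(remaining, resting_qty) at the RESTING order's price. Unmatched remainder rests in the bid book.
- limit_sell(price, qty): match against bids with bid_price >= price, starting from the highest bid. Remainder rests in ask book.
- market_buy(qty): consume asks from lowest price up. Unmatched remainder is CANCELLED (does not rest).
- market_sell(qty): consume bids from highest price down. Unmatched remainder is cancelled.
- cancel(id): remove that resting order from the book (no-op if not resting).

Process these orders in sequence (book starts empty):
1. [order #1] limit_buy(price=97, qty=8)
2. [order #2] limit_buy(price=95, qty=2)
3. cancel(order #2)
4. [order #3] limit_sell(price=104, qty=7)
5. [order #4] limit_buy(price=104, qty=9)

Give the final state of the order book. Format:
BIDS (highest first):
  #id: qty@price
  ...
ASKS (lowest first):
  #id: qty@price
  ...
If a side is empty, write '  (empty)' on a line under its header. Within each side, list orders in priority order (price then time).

Answer: BIDS (highest first):
  #4: 2@104
  #1: 8@97
ASKS (lowest first):
  (empty)

Derivation:
After op 1 [order #1] limit_buy(price=97, qty=8): fills=none; bids=[#1:8@97] asks=[-]
After op 2 [order #2] limit_buy(price=95, qty=2): fills=none; bids=[#1:8@97 #2:2@95] asks=[-]
After op 3 cancel(order #2): fills=none; bids=[#1:8@97] asks=[-]
After op 4 [order #3] limit_sell(price=104, qty=7): fills=none; bids=[#1:8@97] asks=[#3:7@104]
After op 5 [order #4] limit_buy(price=104, qty=9): fills=#4x#3:7@104; bids=[#4:2@104 #1:8@97] asks=[-]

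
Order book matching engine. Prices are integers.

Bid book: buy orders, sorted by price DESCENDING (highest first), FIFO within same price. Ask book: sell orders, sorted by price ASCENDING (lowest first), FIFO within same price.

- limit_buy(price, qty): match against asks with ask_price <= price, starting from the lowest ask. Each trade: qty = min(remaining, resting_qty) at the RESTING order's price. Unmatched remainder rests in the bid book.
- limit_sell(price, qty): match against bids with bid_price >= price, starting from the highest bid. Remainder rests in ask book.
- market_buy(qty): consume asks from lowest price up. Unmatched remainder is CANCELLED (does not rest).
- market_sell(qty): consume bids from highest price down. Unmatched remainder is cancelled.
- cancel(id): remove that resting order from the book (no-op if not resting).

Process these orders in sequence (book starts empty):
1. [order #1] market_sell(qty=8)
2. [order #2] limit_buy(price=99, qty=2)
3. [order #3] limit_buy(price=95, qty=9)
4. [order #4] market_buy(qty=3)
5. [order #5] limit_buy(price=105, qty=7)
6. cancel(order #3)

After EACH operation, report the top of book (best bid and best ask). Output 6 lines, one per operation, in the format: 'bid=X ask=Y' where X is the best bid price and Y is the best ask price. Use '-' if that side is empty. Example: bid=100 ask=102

Answer: bid=- ask=-
bid=99 ask=-
bid=99 ask=-
bid=99 ask=-
bid=105 ask=-
bid=105 ask=-

Derivation:
After op 1 [order #1] market_sell(qty=8): fills=none; bids=[-] asks=[-]
After op 2 [order #2] limit_buy(price=99, qty=2): fills=none; bids=[#2:2@99] asks=[-]
After op 3 [order #3] limit_buy(price=95, qty=9): fills=none; bids=[#2:2@99 #3:9@95] asks=[-]
After op 4 [order #4] market_buy(qty=3): fills=none; bids=[#2:2@99 #3:9@95] asks=[-]
After op 5 [order #5] limit_buy(price=105, qty=7): fills=none; bids=[#5:7@105 #2:2@99 #3:9@95] asks=[-]
After op 6 cancel(order #3): fills=none; bids=[#5:7@105 #2:2@99] asks=[-]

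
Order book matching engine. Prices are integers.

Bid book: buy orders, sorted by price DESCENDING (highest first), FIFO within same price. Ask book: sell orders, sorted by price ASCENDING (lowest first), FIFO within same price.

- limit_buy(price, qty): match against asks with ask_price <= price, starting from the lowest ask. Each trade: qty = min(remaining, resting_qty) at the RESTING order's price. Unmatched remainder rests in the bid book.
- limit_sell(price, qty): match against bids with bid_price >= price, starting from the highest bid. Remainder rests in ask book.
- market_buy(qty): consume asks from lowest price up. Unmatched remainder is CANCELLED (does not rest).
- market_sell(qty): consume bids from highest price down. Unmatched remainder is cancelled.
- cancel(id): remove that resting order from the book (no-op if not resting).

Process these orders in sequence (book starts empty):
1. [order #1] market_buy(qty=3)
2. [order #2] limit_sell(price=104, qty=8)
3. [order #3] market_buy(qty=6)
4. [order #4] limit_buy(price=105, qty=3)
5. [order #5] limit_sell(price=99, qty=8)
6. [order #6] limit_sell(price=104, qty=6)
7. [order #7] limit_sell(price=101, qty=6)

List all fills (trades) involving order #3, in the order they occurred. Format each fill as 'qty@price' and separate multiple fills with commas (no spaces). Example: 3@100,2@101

After op 1 [order #1] market_buy(qty=3): fills=none; bids=[-] asks=[-]
After op 2 [order #2] limit_sell(price=104, qty=8): fills=none; bids=[-] asks=[#2:8@104]
After op 3 [order #3] market_buy(qty=6): fills=#3x#2:6@104; bids=[-] asks=[#2:2@104]
After op 4 [order #4] limit_buy(price=105, qty=3): fills=#4x#2:2@104; bids=[#4:1@105] asks=[-]
After op 5 [order #5] limit_sell(price=99, qty=8): fills=#4x#5:1@105; bids=[-] asks=[#5:7@99]
After op 6 [order #6] limit_sell(price=104, qty=6): fills=none; bids=[-] asks=[#5:7@99 #6:6@104]
After op 7 [order #7] limit_sell(price=101, qty=6): fills=none; bids=[-] asks=[#5:7@99 #7:6@101 #6:6@104]

Answer: 6@104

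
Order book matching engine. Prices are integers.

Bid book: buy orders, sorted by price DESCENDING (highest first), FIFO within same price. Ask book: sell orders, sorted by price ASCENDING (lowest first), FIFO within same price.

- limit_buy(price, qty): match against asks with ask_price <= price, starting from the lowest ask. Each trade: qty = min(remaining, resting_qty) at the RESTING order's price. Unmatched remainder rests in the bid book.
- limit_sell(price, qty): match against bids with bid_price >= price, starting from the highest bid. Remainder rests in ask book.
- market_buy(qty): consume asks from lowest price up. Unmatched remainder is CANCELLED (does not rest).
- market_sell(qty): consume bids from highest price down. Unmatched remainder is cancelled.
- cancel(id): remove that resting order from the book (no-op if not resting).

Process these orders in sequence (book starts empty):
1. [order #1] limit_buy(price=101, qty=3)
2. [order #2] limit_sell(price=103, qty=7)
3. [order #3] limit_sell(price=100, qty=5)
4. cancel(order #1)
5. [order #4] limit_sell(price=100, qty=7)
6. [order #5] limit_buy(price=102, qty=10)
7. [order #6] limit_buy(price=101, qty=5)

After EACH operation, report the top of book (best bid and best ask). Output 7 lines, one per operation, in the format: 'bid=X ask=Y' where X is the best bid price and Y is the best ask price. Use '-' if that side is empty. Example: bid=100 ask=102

After op 1 [order #1] limit_buy(price=101, qty=3): fills=none; bids=[#1:3@101] asks=[-]
After op 2 [order #2] limit_sell(price=103, qty=7): fills=none; bids=[#1:3@101] asks=[#2:7@103]
After op 3 [order #3] limit_sell(price=100, qty=5): fills=#1x#3:3@101; bids=[-] asks=[#3:2@100 #2:7@103]
After op 4 cancel(order #1): fills=none; bids=[-] asks=[#3:2@100 #2:7@103]
After op 5 [order #4] limit_sell(price=100, qty=7): fills=none; bids=[-] asks=[#3:2@100 #4:7@100 #2:7@103]
After op 6 [order #5] limit_buy(price=102, qty=10): fills=#5x#3:2@100 #5x#4:7@100; bids=[#5:1@102] asks=[#2:7@103]
After op 7 [order #6] limit_buy(price=101, qty=5): fills=none; bids=[#5:1@102 #6:5@101] asks=[#2:7@103]

Answer: bid=101 ask=-
bid=101 ask=103
bid=- ask=100
bid=- ask=100
bid=- ask=100
bid=102 ask=103
bid=102 ask=103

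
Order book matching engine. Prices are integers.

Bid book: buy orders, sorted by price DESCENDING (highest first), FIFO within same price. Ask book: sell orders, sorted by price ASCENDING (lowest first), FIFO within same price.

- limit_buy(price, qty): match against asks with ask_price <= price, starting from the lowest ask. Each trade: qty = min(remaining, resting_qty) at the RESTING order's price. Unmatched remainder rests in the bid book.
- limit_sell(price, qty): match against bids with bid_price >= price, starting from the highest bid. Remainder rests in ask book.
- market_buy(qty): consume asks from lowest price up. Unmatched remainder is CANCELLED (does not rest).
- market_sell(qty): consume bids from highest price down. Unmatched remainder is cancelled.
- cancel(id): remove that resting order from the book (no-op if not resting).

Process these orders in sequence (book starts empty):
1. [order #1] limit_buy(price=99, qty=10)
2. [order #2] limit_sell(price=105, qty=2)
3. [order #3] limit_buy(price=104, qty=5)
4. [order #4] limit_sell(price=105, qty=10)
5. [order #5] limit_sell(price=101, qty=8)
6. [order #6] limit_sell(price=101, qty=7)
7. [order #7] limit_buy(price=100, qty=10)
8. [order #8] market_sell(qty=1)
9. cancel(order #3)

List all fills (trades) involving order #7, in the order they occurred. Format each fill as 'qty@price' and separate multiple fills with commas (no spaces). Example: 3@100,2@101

After op 1 [order #1] limit_buy(price=99, qty=10): fills=none; bids=[#1:10@99] asks=[-]
After op 2 [order #2] limit_sell(price=105, qty=2): fills=none; bids=[#1:10@99] asks=[#2:2@105]
After op 3 [order #3] limit_buy(price=104, qty=5): fills=none; bids=[#3:5@104 #1:10@99] asks=[#2:2@105]
After op 4 [order #4] limit_sell(price=105, qty=10): fills=none; bids=[#3:5@104 #1:10@99] asks=[#2:2@105 #4:10@105]
After op 5 [order #5] limit_sell(price=101, qty=8): fills=#3x#5:5@104; bids=[#1:10@99] asks=[#5:3@101 #2:2@105 #4:10@105]
After op 6 [order #6] limit_sell(price=101, qty=7): fills=none; bids=[#1:10@99] asks=[#5:3@101 #6:7@101 #2:2@105 #4:10@105]
After op 7 [order #7] limit_buy(price=100, qty=10): fills=none; bids=[#7:10@100 #1:10@99] asks=[#5:3@101 #6:7@101 #2:2@105 #4:10@105]
After op 8 [order #8] market_sell(qty=1): fills=#7x#8:1@100; bids=[#7:9@100 #1:10@99] asks=[#5:3@101 #6:7@101 #2:2@105 #4:10@105]
After op 9 cancel(order #3): fills=none; bids=[#7:9@100 #1:10@99] asks=[#5:3@101 #6:7@101 #2:2@105 #4:10@105]

Answer: 1@100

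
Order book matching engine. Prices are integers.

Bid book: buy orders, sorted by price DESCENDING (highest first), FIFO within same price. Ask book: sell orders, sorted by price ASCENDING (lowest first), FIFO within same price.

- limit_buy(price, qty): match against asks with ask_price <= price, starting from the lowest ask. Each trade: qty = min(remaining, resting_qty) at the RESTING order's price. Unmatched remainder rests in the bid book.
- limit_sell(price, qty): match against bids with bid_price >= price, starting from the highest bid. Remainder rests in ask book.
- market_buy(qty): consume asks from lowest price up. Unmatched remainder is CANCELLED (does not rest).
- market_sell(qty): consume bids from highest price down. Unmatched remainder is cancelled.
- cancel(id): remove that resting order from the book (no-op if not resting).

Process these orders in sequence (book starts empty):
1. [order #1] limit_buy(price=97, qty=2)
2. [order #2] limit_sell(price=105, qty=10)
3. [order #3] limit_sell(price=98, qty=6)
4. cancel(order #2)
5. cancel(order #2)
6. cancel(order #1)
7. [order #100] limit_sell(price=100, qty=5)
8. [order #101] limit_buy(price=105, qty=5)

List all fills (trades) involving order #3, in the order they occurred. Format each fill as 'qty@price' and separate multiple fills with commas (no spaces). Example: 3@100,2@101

Answer: 5@98

Derivation:
After op 1 [order #1] limit_buy(price=97, qty=2): fills=none; bids=[#1:2@97] asks=[-]
After op 2 [order #2] limit_sell(price=105, qty=10): fills=none; bids=[#1:2@97] asks=[#2:10@105]
After op 3 [order #3] limit_sell(price=98, qty=6): fills=none; bids=[#1:2@97] asks=[#3:6@98 #2:10@105]
After op 4 cancel(order #2): fills=none; bids=[#1:2@97] asks=[#3:6@98]
After op 5 cancel(order #2): fills=none; bids=[#1:2@97] asks=[#3:6@98]
After op 6 cancel(order #1): fills=none; bids=[-] asks=[#3:6@98]
After op 7 [order #100] limit_sell(price=100, qty=5): fills=none; bids=[-] asks=[#3:6@98 #100:5@100]
After op 8 [order #101] limit_buy(price=105, qty=5): fills=#101x#3:5@98; bids=[-] asks=[#3:1@98 #100:5@100]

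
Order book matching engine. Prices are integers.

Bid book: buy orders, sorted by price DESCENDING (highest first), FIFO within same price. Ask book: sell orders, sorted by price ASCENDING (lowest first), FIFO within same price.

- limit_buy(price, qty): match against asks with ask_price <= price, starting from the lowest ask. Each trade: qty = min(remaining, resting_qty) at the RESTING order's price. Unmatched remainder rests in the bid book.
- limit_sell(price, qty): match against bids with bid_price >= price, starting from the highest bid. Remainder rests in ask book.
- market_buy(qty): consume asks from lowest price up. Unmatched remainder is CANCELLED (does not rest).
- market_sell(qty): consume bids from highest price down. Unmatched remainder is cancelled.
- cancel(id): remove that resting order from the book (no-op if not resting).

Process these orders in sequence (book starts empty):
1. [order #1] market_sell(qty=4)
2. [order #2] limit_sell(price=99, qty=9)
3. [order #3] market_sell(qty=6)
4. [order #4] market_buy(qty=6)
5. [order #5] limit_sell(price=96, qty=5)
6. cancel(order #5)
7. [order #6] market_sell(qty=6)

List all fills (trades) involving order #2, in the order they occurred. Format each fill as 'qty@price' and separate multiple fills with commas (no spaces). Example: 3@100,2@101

After op 1 [order #1] market_sell(qty=4): fills=none; bids=[-] asks=[-]
After op 2 [order #2] limit_sell(price=99, qty=9): fills=none; bids=[-] asks=[#2:9@99]
After op 3 [order #3] market_sell(qty=6): fills=none; bids=[-] asks=[#2:9@99]
After op 4 [order #4] market_buy(qty=6): fills=#4x#2:6@99; bids=[-] asks=[#2:3@99]
After op 5 [order #5] limit_sell(price=96, qty=5): fills=none; bids=[-] asks=[#5:5@96 #2:3@99]
After op 6 cancel(order #5): fills=none; bids=[-] asks=[#2:3@99]
After op 7 [order #6] market_sell(qty=6): fills=none; bids=[-] asks=[#2:3@99]

Answer: 6@99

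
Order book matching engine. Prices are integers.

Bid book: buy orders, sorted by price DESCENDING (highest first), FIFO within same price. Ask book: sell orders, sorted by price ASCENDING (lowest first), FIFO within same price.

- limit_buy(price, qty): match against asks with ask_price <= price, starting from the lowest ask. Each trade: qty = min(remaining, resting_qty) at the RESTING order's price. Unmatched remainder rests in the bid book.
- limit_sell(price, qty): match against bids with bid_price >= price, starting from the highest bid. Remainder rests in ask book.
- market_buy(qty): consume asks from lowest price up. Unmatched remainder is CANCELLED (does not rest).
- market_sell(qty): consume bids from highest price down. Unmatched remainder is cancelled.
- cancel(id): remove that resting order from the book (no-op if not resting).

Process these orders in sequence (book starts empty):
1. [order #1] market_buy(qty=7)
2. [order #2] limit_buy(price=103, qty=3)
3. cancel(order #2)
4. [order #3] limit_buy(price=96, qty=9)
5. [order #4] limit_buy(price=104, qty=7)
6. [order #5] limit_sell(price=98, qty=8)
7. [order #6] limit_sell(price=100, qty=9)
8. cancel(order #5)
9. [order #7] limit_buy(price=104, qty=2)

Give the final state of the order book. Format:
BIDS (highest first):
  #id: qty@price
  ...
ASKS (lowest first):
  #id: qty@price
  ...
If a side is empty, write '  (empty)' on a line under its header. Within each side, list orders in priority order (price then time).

After op 1 [order #1] market_buy(qty=7): fills=none; bids=[-] asks=[-]
After op 2 [order #2] limit_buy(price=103, qty=3): fills=none; bids=[#2:3@103] asks=[-]
After op 3 cancel(order #2): fills=none; bids=[-] asks=[-]
After op 4 [order #3] limit_buy(price=96, qty=9): fills=none; bids=[#3:9@96] asks=[-]
After op 5 [order #4] limit_buy(price=104, qty=7): fills=none; bids=[#4:7@104 #3:9@96] asks=[-]
After op 6 [order #5] limit_sell(price=98, qty=8): fills=#4x#5:7@104; bids=[#3:9@96] asks=[#5:1@98]
After op 7 [order #6] limit_sell(price=100, qty=9): fills=none; bids=[#3:9@96] asks=[#5:1@98 #6:9@100]
After op 8 cancel(order #5): fills=none; bids=[#3:9@96] asks=[#6:9@100]
After op 9 [order #7] limit_buy(price=104, qty=2): fills=#7x#6:2@100; bids=[#3:9@96] asks=[#6:7@100]

Answer: BIDS (highest first):
  #3: 9@96
ASKS (lowest first):
  #6: 7@100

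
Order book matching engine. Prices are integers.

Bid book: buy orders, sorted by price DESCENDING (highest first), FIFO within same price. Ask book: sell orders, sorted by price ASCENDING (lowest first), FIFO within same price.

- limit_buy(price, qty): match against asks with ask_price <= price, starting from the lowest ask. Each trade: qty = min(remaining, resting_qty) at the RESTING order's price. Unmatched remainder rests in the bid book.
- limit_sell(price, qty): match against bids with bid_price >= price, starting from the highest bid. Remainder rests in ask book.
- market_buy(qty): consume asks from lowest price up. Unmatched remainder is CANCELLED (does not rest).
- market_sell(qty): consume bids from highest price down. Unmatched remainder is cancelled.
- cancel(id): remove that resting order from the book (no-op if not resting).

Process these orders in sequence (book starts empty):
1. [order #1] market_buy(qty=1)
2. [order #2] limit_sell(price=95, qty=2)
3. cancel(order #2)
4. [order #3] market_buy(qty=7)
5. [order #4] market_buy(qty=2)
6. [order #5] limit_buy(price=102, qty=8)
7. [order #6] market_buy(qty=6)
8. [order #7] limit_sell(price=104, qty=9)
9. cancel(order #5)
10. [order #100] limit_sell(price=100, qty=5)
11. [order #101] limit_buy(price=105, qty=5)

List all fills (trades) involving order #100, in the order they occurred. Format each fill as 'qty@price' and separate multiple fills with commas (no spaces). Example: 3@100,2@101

Answer: 5@100

Derivation:
After op 1 [order #1] market_buy(qty=1): fills=none; bids=[-] asks=[-]
After op 2 [order #2] limit_sell(price=95, qty=2): fills=none; bids=[-] asks=[#2:2@95]
After op 3 cancel(order #2): fills=none; bids=[-] asks=[-]
After op 4 [order #3] market_buy(qty=7): fills=none; bids=[-] asks=[-]
After op 5 [order #4] market_buy(qty=2): fills=none; bids=[-] asks=[-]
After op 6 [order #5] limit_buy(price=102, qty=8): fills=none; bids=[#5:8@102] asks=[-]
After op 7 [order #6] market_buy(qty=6): fills=none; bids=[#5:8@102] asks=[-]
After op 8 [order #7] limit_sell(price=104, qty=9): fills=none; bids=[#5:8@102] asks=[#7:9@104]
After op 9 cancel(order #5): fills=none; bids=[-] asks=[#7:9@104]
After op 10 [order #100] limit_sell(price=100, qty=5): fills=none; bids=[-] asks=[#100:5@100 #7:9@104]
After op 11 [order #101] limit_buy(price=105, qty=5): fills=#101x#100:5@100; bids=[-] asks=[#7:9@104]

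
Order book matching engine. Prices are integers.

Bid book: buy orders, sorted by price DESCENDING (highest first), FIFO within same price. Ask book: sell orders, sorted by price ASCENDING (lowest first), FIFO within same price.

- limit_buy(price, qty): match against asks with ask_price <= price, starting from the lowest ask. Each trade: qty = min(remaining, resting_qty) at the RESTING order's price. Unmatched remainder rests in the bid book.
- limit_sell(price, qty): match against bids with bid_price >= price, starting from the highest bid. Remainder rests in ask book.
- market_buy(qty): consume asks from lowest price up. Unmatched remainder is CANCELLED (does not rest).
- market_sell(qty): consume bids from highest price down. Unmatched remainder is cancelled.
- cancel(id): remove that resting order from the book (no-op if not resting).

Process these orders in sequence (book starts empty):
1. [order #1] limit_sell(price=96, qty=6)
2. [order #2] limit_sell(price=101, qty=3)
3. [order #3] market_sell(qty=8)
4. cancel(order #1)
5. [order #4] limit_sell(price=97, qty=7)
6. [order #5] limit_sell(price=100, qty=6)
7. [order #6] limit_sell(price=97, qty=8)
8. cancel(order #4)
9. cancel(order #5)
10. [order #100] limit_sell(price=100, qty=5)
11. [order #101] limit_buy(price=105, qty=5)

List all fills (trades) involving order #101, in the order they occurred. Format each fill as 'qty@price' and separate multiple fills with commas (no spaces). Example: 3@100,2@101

Answer: 5@97

Derivation:
After op 1 [order #1] limit_sell(price=96, qty=6): fills=none; bids=[-] asks=[#1:6@96]
After op 2 [order #2] limit_sell(price=101, qty=3): fills=none; bids=[-] asks=[#1:6@96 #2:3@101]
After op 3 [order #3] market_sell(qty=8): fills=none; bids=[-] asks=[#1:6@96 #2:3@101]
After op 4 cancel(order #1): fills=none; bids=[-] asks=[#2:3@101]
After op 5 [order #4] limit_sell(price=97, qty=7): fills=none; bids=[-] asks=[#4:7@97 #2:3@101]
After op 6 [order #5] limit_sell(price=100, qty=6): fills=none; bids=[-] asks=[#4:7@97 #5:6@100 #2:3@101]
After op 7 [order #6] limit_sell(price=97, qty=8): fills=none; bids=[-] asks=[#4:7@97 #6:8@97 #5:6@100 #2:3@101]
After op 8 cancel(order #4): fills=none; bids=[-] asks=[#6:8@97 #5:6@100 #2:3@101]
After op 9 cancel(order #5): fills=none; bids=[-] asks=[#6:8@97 #2:3@101]
After op 10 [order #100] limit_sell(price=100, qty=5): fills=none; bids=[-] asks=[#6:8@97 #100:5@100 #2:3@101]
After op 11 [order #101] limit_buy(price=105, qty=5): fills=#101x#6:5@97; bids=[-] asks=[#6:3@97 #100:5@100 #2:3@101]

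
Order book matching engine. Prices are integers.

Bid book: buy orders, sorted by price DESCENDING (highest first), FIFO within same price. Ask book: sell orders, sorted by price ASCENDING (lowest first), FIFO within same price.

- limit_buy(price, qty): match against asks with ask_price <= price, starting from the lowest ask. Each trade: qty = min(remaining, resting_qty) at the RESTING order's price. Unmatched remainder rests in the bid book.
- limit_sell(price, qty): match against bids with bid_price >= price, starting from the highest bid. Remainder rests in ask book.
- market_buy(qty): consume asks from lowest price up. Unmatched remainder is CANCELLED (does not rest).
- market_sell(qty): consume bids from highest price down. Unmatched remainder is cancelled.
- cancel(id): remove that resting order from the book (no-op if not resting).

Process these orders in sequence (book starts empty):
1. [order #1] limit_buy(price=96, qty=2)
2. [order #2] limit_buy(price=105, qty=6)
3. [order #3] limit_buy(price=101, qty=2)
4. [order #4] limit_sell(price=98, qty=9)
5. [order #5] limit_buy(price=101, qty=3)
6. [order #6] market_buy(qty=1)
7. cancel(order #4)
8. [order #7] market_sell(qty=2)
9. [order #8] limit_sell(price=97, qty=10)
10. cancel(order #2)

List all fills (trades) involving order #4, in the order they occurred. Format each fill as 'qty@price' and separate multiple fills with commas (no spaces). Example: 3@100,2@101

After op 1 [order #1] limit_buy(price=96, qty=2): fills=none; bids=[#1:2@96] asks=[-]
After op 2 [order #2] limit_buy(price=105, qty=6): fills=none; bids=[#2:6@105 #1:2@96] asks=[-]
After op 3 [order #3] limit_buy(price=101, qty=2): fills=none; bids=[#2:6@105 #3:2@101 #1:2@96] asks=[-]
After op 4 [order #4] limit_sell(price=98, qty=9): fills=#2x#4:6@105 #3x#4:2@101; bids=[#1:2@96] asks=[#4:1@98]
After op 5 [order #5] limit_buy(price=101, qty=3): fills=#5x#4:1@98; bids=[#5:2@101 #1:2@96] asks=[-]
After op 6 [order #6] market_buy(qty=1): fills=none; bids=[#5:2@101 #1:2@96] asks=[-]
After op 7 cancel(order #4): fills=none; bids=[#5:2@101 #1:2@96] asks=[-]
After op 8 [order #7] market_sell(qty=2): fills=#5x#7:2@101; bids=[#1:2@96] asks=[-]
After op 9 [order #8] limit_sell(price=97, qty=10): fills=none; bids=[#1:2@96] asks=[#8:10@97]
After op 10 cancel(order #2): fills=none; bids=[#1:2@96] asks=[#8:10@97]

Answer: 6@105,2@101,1@98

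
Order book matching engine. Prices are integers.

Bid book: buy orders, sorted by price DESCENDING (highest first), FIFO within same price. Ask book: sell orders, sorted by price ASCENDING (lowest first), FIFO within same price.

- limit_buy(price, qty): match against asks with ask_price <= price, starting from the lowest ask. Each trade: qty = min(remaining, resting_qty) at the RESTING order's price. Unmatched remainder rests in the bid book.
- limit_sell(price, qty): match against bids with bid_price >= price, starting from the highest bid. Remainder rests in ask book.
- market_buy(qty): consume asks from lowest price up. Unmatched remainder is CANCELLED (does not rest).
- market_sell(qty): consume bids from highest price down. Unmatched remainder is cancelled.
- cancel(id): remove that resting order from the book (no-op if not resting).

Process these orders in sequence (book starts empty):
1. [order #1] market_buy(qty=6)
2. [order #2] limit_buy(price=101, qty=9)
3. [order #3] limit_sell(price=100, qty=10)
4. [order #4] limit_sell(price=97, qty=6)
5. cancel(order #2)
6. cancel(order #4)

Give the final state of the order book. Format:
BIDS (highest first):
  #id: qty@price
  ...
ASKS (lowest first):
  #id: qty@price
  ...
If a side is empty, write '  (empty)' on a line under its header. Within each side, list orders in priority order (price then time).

Answer: BIDS (highest first):
  (empty)
ASKS (lowest first):
  #3: 1@100

Derivation:
After op 1 [order #1] market_buy(qty=6): fills=none; bids=[-] asks=[-]
After op 2 [order #2] limit_buy(price=101, qty=9): fills=none; bids=[#2:9@101] asks=[-]
After op 3 [order #3] limit_sell(price=100, qty=10): fills=#2x#3:9@101; bids=[-] asks=[#3:1@100]
After op 4 [order #4] limit_sell(price=97, qty=6): fills=none; bids=[-] asks=[#4:6@97 #3:1@100]
After op 5 cancel(order #2): fills=none; bids=[-] asks=[#4:6@97 #3:1@100]
After op 6 cancel(order #4): fills=none; bids=[-] asks=[#3:1@100]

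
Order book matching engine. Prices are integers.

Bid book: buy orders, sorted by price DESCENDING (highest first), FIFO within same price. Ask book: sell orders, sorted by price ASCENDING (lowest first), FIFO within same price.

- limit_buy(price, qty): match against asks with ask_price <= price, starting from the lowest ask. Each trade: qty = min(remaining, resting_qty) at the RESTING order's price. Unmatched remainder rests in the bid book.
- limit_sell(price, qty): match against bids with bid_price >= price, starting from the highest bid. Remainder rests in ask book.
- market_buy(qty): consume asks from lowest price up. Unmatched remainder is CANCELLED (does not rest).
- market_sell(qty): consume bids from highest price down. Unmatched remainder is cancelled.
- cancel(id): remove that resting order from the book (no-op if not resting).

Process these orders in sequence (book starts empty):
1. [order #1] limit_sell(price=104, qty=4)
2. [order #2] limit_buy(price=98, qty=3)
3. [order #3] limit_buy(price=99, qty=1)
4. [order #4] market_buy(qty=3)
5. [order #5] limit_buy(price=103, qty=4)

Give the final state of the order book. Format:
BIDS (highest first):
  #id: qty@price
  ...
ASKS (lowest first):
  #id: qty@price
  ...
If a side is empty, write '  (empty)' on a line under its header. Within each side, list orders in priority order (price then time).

After op 1 [order #1] limit_sell(price=104, qty=4): fills=none; bids=[-] asks=[#1:4@104]
After op 2 [order #2] limit_buy(price=98, qty=3): fills=none; bids=[#2:3@98] asks=[#1:4@104]
After op 3 [order #3] limit_buy(price=99, qty=1): fills=none; bids=[#3:1@99 #2:3@98] asks=[#1:4@104]
After op 4 [order #4] market_buy(qty=3): fills=#4x#1:3@104; bids=[#3:1@99 #2:3@98] asks=[#1:1@104]
After op 5 [order #5] limit_buy(price=103, qty=4): fills=none; bids=[#5:4@103 #3:1@99 #2:3@98] asks=[#1:1@104]

Answer: BIDS (highest first):
  #5: 4@103
  #3: 1@99
  #2: 3@98
ASKS (lowest first):
  #1: 1@104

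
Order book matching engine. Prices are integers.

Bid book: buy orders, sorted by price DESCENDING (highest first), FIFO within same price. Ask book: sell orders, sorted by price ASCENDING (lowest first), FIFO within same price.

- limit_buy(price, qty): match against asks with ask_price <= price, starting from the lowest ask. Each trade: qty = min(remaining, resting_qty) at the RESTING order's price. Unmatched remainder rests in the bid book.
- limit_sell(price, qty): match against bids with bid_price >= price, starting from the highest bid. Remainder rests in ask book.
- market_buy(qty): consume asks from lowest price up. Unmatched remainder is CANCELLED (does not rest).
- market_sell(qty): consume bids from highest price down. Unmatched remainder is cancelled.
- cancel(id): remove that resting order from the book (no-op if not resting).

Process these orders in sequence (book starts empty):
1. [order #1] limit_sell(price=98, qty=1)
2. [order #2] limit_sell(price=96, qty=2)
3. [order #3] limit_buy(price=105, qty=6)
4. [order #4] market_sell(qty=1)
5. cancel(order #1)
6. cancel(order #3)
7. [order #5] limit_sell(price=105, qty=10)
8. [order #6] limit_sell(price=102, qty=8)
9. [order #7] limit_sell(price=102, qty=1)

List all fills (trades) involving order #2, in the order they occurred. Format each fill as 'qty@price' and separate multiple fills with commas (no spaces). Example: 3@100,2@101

Answer: 2@96

Derivation:
After op 1 [order #1] limit_sell(price=98, qty=1): fills=none; bids=[-] asks=[#1:1@98]
After op 2 [order #2] limit_sell(price=96, qty=2): fills=none; bids=[-] asks=[#2:2@96 #1:1@98]
After op 3 [order #3] limit_buy(price=105, qty=6): fills=#3x#2:2@96 #3x#1:1@98; bids=[#3:3@105] asks=[-]
After op 4 [order #4] market_sell(qty=1): fills=#3x#4:1@105; bids=[#3:2@105] asks=[-]
After op 5 cancel(order #1): fills=none; bids=[#3:2@105] asks=[-]
After op 6 cancel(order #3): fills=none; bids=[-] asks=[-]
After op 7 [order #5] limit_sell(price=105, qty=10): fills=none; bids=[-] asks=[#5:10@105]
After op 8 [order #6] limit_sell(price=102, qty=8): fills=none; bids=[-] asks=[#6:8@102 #5:10@105]
After op 9 [order #7] limit_sell(price=102, qty=1): fills=none; bids=[-] asks=[#6:8@102 #7:1@102 #5:10@105]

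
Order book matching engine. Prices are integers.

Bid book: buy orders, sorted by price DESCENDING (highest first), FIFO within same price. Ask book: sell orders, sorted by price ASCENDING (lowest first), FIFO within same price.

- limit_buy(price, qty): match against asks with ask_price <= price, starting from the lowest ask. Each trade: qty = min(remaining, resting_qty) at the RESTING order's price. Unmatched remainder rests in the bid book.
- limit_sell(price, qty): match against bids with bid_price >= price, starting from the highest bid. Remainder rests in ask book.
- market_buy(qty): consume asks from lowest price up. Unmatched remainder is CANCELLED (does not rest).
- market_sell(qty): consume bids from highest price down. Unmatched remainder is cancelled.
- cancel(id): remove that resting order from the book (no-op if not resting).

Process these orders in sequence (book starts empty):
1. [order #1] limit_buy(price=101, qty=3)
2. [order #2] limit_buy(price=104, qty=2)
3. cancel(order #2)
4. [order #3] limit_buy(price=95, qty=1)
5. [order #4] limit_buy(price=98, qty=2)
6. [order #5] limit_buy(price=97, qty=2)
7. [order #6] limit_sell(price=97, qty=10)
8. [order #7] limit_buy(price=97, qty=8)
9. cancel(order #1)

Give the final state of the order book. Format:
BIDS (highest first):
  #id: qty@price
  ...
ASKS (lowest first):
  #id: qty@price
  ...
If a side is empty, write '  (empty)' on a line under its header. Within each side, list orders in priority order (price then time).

After op 1 [order #1] limit_buy(price=101, qty=3): fills=none; bids=[#1:3@101] asks=[-]
After op 2 [order #2] limit_buy(price=104, qty=2): fills=none; bids=[#2:2@104 #1:3@101] asks=[-]
After op 3 cancel(order #2): fills=none; bids=[#1:3@101] asks=[-]
After op 4 [order #3] limit_buy(price=95, qty=1): fills=none; bids=[#1:3@101 #3:1@95] asks=[-]
After op 5 [order #4] limit_buy(price=98, qty=2): fills=none; bids=[#1:3@101 #4:2@98 #3:1@95] asks=[-]
After op 6 [order #5] limit_buy(price=97, qty=2): fills=none; bids=[#1:3@101 #4:2@98 #5:2@97 #3:1@95] asks=[-]
After op 7 [order #6] limit_sell(price=97, qty=10): fills=#1x#6:3@101 #4x#6:2@98 #5x#6:2@97; bids=[#3:1@95] asks=[#6:3@97]
After op 8 [order #7] limit_buy(price=97, qty=8): fills=#7x#6:3@97; bids=[#7:5@97 #3:1@95] asks=[-]
After op 9 cancel(order #1): fills=none; bids=[#7:5@97 #3:1@95] asks=[-]

Answer: BIDS (highest first):
  #7: 5@97
  #3: 1@95
ASKS (lowest first):
  (empty)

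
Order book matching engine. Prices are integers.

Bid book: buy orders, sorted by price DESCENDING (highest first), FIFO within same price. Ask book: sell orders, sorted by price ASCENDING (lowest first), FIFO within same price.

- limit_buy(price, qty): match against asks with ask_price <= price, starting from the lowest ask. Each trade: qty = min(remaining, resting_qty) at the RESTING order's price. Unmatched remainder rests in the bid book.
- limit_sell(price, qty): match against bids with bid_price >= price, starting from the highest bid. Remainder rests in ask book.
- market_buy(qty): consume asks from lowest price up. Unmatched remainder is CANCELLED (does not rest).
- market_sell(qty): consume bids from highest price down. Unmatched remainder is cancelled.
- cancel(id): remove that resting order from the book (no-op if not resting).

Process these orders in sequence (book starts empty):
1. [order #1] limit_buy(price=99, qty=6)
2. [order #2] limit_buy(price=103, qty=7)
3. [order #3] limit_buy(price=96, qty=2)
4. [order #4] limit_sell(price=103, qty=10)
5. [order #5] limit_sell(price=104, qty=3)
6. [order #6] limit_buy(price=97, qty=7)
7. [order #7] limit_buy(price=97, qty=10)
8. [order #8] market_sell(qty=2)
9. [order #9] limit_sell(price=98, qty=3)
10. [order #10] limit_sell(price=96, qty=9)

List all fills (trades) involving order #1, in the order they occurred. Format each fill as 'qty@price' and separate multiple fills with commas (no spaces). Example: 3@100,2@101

Answer: 2@99,3@99,1@99

Derivation:
After op 1 [order #1] limit_buy(price=99, qty=6): fills=none; bids=[#1:6@99] asks=[-]
After op 2 [order #2] limit_buy(price=103, qty=7): fills=none; bids=[#2:7@103 #1:6@99] asks=[-]
After op 3 [order #3] limit_buy(price=96, qty=2): fills=none; bids=[#2:7@103 #1:6@99 #3:2@96] asks=[-]
After op 4 [order #4] limit_sell(price=103, qty=10): fills=#2x#4:7@103; bids=[#1:6@99 #3:2@96] asks=[#4:3@103]
After op 5 [order #5] limit_sell(price=104, qty=3): fills=none; bids=[#1:6@99 #3:2@96] asks=[#4:3@103 #5:3@104]
After op 6 [order #6] limit_buy(price=97, qty=7): fills=none; bids=[#1:6@99 #6:7@97 #3:2@96] asks=[#4:3@103 #5:3@104]
After op 7 [order #7] limit_buy(price=97, qty=10): fills=none; bids=[#1:6@99 #6:7@97 #7:10@97 #3:2@96] asks=[#4:3@103 #5:3@104]
After op 8 [order #8] market_sell(qty=2): fills=#1x#8:2@99; bids=[#1:4@99 #6:7@97 #7:10@97 #3:2@96] asks=[#4:3@103 #5:3@104]
After op 9 [order #9] limit_sell(price=98, qty=3): fills=#1x#9:3@99; bids=[#1:1@99 #6:7@97 #7:10@97 #3:2@96] asks=[#4:3@103 #5:3@104]
After op 10 [order #10] limit_sell(price=96, qty=9): fills=#1x#10:1@99 #6x#10:7@97 #7x#10:1@97; bids=[#7:9@97 #3:2@96] asks=[#4:3@103 #5:3@104]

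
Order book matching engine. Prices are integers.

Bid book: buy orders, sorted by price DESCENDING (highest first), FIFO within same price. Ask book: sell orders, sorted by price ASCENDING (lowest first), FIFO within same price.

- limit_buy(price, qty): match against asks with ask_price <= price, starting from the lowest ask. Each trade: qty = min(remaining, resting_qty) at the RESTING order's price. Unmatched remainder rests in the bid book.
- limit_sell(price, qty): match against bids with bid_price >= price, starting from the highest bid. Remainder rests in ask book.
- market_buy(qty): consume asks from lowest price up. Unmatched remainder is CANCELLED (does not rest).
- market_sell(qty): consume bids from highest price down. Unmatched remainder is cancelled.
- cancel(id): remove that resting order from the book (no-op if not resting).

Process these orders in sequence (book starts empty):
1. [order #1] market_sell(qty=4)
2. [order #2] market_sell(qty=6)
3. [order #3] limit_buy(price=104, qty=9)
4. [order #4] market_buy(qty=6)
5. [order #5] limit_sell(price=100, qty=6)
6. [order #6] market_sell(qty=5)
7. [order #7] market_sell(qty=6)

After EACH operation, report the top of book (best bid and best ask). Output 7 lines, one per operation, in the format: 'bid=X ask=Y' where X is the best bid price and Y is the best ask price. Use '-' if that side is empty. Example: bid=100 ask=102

Answer: bid=- ask=-
bid=- ask=-
bid=104 ask=-
bid=104 ask=-
bid=104 ask=-
bid=- ask=-
bid=- ask=-

Derivation:
After op 1 [order #1] market_sell(qty=4): fills=none; bids=[-] asks=[-]
After op 2 [order #2] market_sell(qty=6): fills=none; bids=[-] asks=[-]
After op 3 [order #3] limit_buy(price=104, qty=9): fills=none; bids=[#3:9@104] asks=[-]
After op 4 [order #4] market_buy(qty=6): fills=none; bids=[#3:9@104] asks=[-]
After op 5 [order #5] limit_sell(price=100, qty=6): fills=#3x#5:6@104; bids=[#3:3@104] asks=[-]
After op 6 [order #6] market_sell(qty=5): fills=#3x#6:3@104; bids=[-] asks=[-]
After op 7 [order #7] market_sell(qty=6): fills=none; bids=[-] asks=[-]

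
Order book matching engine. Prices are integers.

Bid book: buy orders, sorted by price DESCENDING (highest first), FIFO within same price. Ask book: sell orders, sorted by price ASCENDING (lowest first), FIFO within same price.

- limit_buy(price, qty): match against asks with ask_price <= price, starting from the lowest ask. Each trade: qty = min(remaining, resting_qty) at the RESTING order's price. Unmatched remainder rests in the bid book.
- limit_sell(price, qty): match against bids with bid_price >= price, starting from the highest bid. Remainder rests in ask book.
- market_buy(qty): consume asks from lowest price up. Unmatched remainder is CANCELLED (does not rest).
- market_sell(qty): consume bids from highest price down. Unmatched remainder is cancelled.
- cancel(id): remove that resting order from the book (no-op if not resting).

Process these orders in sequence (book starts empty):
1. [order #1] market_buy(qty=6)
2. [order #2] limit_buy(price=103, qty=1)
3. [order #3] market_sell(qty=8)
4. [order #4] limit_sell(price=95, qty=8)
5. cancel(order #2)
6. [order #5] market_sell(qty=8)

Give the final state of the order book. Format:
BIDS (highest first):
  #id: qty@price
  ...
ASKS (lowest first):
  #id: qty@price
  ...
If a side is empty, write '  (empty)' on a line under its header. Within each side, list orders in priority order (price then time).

Answer: BIDS (highest first):
  (empty)
ASKS (lowest first):
  #4: 8@95

Derivation:
After op 1 [order #1] market_buy(qty=6): fills=none; bids=[-] asks=[-]
After op 2 [order #2] limit_buy(price=103, qty=1): fills=none; bids=[#2:1@103] asks=[-]
After op 3 [order #3] market_sell(qty=8): fills=#2x#3:1@103; bids=[-] asks=[-]
After op 4 [order #4] limit_sell(price=95, qty=8): fills=none; bids=[-] asks=[#4:8@95]
After op 5 cancel(order #2): fills=none; bids=[-] asks=[#4:8@95]
After op 6 [order #5] market_sell(qty=8): fills=none; bids=[-] asks=[#4:8@95]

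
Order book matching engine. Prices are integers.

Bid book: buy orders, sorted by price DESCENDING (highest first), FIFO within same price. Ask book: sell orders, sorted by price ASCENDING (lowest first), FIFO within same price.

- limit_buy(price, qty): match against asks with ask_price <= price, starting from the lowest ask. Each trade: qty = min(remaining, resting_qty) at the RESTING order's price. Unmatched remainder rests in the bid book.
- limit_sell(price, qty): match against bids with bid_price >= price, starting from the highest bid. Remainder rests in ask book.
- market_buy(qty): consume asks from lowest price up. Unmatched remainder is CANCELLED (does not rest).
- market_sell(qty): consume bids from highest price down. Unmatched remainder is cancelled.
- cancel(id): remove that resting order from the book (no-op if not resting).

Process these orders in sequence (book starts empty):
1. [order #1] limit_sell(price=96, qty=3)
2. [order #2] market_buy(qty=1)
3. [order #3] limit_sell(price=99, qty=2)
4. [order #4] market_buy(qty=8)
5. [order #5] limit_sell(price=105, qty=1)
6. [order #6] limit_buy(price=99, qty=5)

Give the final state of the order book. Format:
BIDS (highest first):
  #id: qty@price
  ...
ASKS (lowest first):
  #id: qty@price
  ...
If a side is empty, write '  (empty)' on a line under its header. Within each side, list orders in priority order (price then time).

Answer: BIDS (highest first):
  #6: 5@99
ASKS (lowest first):
  #5: 1@105

Derivation:
After op 1 [order #1] limit_sell(price=96, qty=3): fills=none; bids=[-] asks=[#1:3@96]
After op 2 [order #2] market_buy(qty=1): fills=#2x#1:1@96; bids=[-] asks=[#1:2@96]
After op 3 [order #3] limit_sell(price=99, qty=2): fills=none; bids=[-] asks=[#1:2@96 #3:2@99]
After op 4 [order #4] market_buy(qty=8): fills=#4x#1:2@96 #4x#3:2@99; bids=[-] asks=[-]
After op 5 [order #5] limit_sell(price=105, qty=1): fills=none; bids=[-] asks=[#5:1@105]
After op 6 [order #6] limit_buy(price=99, qty=5): fills=none; bids=[#6:5@99] asks=[#5:1@105]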